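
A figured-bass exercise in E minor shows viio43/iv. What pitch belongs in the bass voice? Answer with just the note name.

D

The applied chord viio43/iv is rooted on G#: G#-B-D-F.
The figure 43 means second inversion — the fifth is in the bass.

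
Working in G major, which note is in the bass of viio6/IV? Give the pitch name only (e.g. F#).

D

The applied chord viio6/IV is rooted on B: B-D-F.
The figure 6 means first inversion — the third is in the bass.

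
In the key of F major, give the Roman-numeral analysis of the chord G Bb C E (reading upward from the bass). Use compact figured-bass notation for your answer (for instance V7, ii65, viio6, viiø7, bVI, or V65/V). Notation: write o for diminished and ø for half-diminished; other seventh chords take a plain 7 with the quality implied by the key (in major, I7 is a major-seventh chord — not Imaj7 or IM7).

V43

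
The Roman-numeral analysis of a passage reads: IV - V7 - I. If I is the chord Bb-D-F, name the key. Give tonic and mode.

Bb major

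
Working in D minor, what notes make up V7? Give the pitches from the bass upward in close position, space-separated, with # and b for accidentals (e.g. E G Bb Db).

A C# E G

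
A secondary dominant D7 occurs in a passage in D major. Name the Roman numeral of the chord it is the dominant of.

The chord is a dominant seventh chord on D.
A dominant resolves down a perfect fifth: D → G. In D major, G is scale degree 4, i.e. IV.

IV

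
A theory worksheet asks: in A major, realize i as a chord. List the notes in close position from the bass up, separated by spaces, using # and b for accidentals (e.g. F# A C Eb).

A C E

i is the minor tonic, borrowed from the parallel minor. In A major that root is A.
So the chord is A-C-E, a minor triad.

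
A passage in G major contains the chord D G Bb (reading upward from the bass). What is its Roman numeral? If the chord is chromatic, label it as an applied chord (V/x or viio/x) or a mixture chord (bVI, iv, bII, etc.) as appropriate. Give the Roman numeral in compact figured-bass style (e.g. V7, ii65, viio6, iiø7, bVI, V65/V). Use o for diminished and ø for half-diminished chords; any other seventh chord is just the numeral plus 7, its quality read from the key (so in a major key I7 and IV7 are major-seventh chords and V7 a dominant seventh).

The pitches G-Bb-D form a minor triad rooted on G.
G is the first degree of G major. This is the minor tonic, borrowed from the parallel minor.
With D in the bass the chord is in second inversion, so the figured bass is 64.

i64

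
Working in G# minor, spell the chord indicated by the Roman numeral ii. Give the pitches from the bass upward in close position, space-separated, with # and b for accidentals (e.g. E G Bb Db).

ii is the minor supertonic, borrowed from the parallel major (the Dorian ii). In G# minor that root is A#.
So the chord is A#-C#-E#.

A# C# E#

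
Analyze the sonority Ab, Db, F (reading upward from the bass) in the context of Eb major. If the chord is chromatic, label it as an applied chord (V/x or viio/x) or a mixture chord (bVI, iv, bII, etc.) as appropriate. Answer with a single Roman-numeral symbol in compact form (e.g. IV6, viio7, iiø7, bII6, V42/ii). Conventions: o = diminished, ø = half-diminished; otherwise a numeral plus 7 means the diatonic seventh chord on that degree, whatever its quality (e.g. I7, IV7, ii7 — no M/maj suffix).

bVII64

Stacked in thirds the chord is Db-F-Ab: a major triad on Db.
Db is the lowered seventh degree of Eb major (diatonic 7 would be D). This is a major triad on the lowered seventh degree (the subtonic), borrowed from the parallel minor.
With Ab in the bass the chord is in second inversion, so the figured bass is 64.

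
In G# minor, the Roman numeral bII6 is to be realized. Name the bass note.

C#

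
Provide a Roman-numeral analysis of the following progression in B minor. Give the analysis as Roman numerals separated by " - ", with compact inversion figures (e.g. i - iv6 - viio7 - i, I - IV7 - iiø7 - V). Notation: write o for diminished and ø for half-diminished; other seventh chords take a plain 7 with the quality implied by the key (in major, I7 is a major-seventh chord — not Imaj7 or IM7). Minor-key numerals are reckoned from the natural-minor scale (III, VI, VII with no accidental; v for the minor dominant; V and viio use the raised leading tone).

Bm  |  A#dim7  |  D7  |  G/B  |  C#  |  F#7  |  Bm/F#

Bm: root B is the tonic; minor triad there is i.
A#dim7 has root A#, degree 7 in B minor, so viio7.
D7: chromatic; D is V of VI, so V7/VI.
G/B: major triad on G = scale degree 6 → VI6.
C# is the secondary dominant of V (major triad on C#): V/V.
F#7 has root F#, degree 5 in B minor, so V7.
Bm/F# has root B, degree 1 in B minor, so i64.

i - viio7 - V7/VI - VI6 - V/V - V7 - i64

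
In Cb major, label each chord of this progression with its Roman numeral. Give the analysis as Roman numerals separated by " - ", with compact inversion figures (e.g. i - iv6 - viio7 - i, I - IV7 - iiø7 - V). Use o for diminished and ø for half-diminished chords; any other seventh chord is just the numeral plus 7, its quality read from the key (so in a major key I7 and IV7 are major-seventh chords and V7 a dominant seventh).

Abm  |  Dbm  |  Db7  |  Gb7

Abm: minor triad on Ab = scale degree 6 → vi.
Dbm: minor triad on Db = scale degree 2 → ii.
Db7: chromatic; Db is V of V, so V7/V.
Gb7: root Gb is the dominant; dominant seventh chord there is V7.

vi - ii - V7/V - V7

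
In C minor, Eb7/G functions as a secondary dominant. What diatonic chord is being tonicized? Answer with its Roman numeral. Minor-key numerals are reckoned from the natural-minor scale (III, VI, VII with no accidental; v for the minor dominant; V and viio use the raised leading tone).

The chord is a dominant seventh chord on Eb.
A dominant resolves down a perfect fifth: Eb → Ab. In C minor, Ab is scale degree 6, i.e. VI.

VI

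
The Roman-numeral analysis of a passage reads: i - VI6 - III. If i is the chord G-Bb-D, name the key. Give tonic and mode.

The anchor chord is a minor triad on G, labeled i.
If G is scale degree 1 and the mode makes that degree carry a minor triad, the tonic is G and the mode is minor.

G minor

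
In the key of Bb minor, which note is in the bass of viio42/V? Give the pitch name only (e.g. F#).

Db

The applied chord viio42/V is rooted on E: E-G-Bb-Db.
The figure 42 means third inversion — the seventh is in the bass.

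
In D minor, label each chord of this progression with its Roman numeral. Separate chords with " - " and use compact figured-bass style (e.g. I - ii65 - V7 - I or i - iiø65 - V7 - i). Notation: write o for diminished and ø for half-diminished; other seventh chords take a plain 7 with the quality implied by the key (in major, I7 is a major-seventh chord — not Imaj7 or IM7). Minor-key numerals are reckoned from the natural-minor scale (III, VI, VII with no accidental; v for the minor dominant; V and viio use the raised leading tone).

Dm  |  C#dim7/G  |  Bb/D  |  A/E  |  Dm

Dm has root D, degree 1 in D minor, so i.
C#dim7/G has root C#, degree 7 in D minor, so viio43.
Bb/D has root Bb, degree 6 in D minor, so VI6.
A/E: major triad on A = scale degree 5 → V64.
Dm: minor triad on D = scale degree 1 → i.

i - viio43 - VI6 - V64 - i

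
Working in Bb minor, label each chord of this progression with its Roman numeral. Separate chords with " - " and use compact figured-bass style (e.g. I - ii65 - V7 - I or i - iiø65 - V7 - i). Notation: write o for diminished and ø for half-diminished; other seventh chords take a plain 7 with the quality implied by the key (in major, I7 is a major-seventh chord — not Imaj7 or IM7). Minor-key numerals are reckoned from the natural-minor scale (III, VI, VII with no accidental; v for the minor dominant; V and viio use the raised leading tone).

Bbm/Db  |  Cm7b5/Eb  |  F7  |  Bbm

i6 - iiø65 - V7 - i

Bbm/Db: root Bb is the tonic; minor triad there is i6.
Cm7b5/Eb: half-diminished seventh chord on C = scale degree 2 → iiø65.
F7: dominant seventh chord on F = scale degree 5 → V7.
Bbm has root Bb, degree 1 in Bb minor, so i.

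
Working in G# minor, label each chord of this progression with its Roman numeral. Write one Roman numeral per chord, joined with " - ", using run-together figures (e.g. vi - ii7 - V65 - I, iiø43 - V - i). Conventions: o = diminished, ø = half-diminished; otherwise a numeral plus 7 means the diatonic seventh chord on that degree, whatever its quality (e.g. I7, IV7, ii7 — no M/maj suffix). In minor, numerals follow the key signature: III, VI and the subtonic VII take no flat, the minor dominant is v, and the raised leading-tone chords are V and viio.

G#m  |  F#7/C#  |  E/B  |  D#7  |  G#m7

i - VII43 - VI64 - V7 - i7

G#m has root G#, degree 1 in G# minor, so i.
F#7/C#: root F# is the subtonic; dominant seventh chord there is VII43.
E/B: root E is the submediant; major triad there is VI64.
D#7: dominant seventh chord on D# = scale degree 5 → V7.
G#m7: root G# is the tonic; minor seventh chord there is i7.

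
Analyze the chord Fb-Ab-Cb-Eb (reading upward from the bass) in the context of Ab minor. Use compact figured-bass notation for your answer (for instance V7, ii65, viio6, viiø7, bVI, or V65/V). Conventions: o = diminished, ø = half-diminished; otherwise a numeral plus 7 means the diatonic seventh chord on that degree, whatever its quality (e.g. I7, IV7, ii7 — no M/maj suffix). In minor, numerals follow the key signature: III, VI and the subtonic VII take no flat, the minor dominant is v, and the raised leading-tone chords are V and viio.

VI7

Stacked in thirds the chord is Fb-Ab-Cb-Eb: a major seventh chord on Fb.
Fb is scale degree 6 in Ab minor, and a major seventh chord on that degree is written VI7.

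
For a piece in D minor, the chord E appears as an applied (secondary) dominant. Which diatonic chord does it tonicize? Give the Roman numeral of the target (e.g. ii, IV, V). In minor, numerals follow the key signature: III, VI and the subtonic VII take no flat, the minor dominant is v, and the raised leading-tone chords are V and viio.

V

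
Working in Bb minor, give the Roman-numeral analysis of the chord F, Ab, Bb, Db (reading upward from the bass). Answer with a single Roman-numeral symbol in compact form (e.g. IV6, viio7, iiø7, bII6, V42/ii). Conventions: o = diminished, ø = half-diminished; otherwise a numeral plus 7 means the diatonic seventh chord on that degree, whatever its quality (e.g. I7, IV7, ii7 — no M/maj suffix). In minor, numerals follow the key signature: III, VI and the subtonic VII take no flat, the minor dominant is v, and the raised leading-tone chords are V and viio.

Stacked in thirds the chord is Bb-Db-F-Ab: a minor seventh chord on Bb.
In Bb minor, Bb is the tonic; the diatonic minor seventh chord there is i7.
With F in the bass the chord is in second inversion, so the figured bass is 43.

i43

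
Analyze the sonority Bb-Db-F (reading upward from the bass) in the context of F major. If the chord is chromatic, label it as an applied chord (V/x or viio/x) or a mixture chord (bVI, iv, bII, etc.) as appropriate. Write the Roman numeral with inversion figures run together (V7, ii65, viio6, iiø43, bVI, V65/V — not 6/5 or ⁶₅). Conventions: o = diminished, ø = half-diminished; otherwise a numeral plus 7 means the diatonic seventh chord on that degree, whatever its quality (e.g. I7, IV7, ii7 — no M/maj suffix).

iv

Stacked in thirds the chord is Bb-Db-F: a minor triad on Bb.
Bb is the fourth degree of F major. This is the minor subdominant, borrowed from the parallel minor.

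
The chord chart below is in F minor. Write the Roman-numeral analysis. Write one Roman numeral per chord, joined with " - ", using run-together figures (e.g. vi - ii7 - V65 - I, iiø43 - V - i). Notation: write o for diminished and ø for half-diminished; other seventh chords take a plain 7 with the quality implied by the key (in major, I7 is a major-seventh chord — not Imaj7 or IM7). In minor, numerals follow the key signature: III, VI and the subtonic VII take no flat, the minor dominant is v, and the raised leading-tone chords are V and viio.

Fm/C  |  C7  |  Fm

i64 - V7 - i

Fm/C: minor triad on F = scale degree 1 → i64.
C7: root C is the dominant; dominant seventh chord there is V7.
Fm: minor triad on F = scale degree 1 → i.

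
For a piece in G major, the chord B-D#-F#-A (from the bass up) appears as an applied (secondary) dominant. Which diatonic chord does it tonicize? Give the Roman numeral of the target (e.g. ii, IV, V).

vi

The chord is a dominant seventh chord on B.
A dominant resolves down a perfect fifth: B → E. In G major, E is scale degree 6, i.e. vi.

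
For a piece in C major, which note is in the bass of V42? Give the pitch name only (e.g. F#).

V in C major has root G; the chord is G-B-D-F.
The figure 42 means third inversion — the seventh is in the bass.

F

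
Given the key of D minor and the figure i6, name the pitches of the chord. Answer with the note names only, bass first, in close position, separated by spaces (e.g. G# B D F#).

The numeral's case and figure indicate a minor triad. In D minor its root, the first degree, is D.
That chord is spelled D-F-A.
The figured bass 6 indicates first inversion, placing the third (F) in the bass: F-A-D.

F A D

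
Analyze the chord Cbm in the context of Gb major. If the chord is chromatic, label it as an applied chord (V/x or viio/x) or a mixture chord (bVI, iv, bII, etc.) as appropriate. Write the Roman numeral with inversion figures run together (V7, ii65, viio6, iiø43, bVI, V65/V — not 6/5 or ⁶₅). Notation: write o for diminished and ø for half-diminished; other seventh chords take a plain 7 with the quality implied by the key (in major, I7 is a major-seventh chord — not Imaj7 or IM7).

iv

The pitches Cb-Ebb-Gb form a minor triad rooted on Cb.
Cb is the fourth degree of Gb major. This is the minor subdominant, borrowed from the parallel minor.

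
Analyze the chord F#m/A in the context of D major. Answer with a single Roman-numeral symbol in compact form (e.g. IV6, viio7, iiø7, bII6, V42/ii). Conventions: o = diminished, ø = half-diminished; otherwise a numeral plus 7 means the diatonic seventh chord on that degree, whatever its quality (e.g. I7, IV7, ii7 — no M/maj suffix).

iii6

The pitches F#-A-C# form a minor triad rooted on F#.
In D major, F# is the mediant; the diatonic minor triad there is iii.
With A in the bass the chord is in first inversion, so the figured bass is 6.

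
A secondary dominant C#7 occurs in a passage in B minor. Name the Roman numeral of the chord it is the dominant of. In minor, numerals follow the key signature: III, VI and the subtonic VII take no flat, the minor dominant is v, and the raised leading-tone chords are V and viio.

The chord is a dominant seventh chord on C#.
A dominant resolves down a perfect fifth: C# → F#. In B minor, F# is scale degree 5, i.e. V.

V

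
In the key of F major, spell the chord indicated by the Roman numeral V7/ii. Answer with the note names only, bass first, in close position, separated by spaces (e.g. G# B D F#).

D F# A C

The slash means an applied dominant: we want the dominant of ii. In F major, ii is G minor, and its dominant is built on D.
Building a dominant seventh chord on D gives D-F#-A-C.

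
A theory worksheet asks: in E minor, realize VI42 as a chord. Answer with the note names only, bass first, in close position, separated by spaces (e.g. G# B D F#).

The numeral's case and figure indicate a major seventh chord. In E minor its root, the submediant, is C.
Stacking thirds from C gives C-E-G-B.
With the 42 figure the chord is in third inversion; from the bass B upward in close position it reads B-C-E-G.

B C E G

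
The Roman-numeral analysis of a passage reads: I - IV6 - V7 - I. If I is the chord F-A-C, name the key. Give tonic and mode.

F major

The chord F is a major triad rooted on F; its label is I.
If F is scale degree 1 and the mode makes that degree carry a major triad, the tonic is F and the mode is major.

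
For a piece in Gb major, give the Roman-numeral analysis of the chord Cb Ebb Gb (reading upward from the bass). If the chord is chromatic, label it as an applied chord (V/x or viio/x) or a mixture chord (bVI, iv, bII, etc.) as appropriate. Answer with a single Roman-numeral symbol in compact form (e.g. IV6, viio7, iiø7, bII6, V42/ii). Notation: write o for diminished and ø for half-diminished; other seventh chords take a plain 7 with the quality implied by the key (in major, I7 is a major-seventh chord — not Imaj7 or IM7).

Stacked in thirds the chord is Cb-Ebb-Gb: a minor triad on Cb.
Cb is the fourth degree of Gb major. This is the minor subdominant, borrowed from the parallel minor.

iv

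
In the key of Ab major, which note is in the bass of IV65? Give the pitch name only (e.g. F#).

F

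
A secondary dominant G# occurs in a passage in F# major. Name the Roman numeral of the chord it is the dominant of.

V

The chord is a major triad on G#.
A dominant resolves down a perfect fifth: G# → C#. In F# major, C# is scale degree 5, i.e. V.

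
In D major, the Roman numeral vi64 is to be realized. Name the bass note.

vi in D major has root B; the chord is B-D-F#.
The figure 64 means second inversion — the fifth is in the bass.

F#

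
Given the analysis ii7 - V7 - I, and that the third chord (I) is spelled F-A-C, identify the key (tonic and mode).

F major

The chord F is a major triad rooted on F; its label is I.
If F is scale degree 1 and the mode makes that degree carry a major triad, the tonic is F and the mode is major.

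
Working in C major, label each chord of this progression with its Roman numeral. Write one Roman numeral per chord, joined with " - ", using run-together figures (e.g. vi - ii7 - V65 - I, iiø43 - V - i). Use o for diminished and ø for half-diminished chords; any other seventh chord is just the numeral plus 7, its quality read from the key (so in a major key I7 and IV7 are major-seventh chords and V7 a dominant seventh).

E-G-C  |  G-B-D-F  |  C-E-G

I6 - V7 - I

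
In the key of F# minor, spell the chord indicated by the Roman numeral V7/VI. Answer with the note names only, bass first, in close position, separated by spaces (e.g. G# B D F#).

A C# E G

V7/VI is a secondary dominant — the dominant seventh of VI. VI in F# minor is D, so the applied chord's root is A, a perfect fifth above.
Building a dominant seventh chord on A gives A-C#-E-G.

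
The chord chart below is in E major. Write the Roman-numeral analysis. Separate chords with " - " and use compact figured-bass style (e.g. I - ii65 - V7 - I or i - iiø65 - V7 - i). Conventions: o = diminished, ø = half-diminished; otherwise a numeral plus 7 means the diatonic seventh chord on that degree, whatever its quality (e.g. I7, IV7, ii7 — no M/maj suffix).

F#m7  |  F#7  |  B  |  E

F#m7: minor seventh chord on F# = scale degree 2 → ii7.
F#7 is the secondary dominant of V (dominant seventh chord on F#): V7/V.
B has root B, degree 5 in E major, so V.
E has root E, degree 1 in E major, so I.

ii7 - V7/V - V - I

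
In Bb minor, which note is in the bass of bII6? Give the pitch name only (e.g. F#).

bII in Bb minor has root Cb; the chord is Cb-Eb-Gb.
The figure 6 means first inversion — the third is in the bass.

Eb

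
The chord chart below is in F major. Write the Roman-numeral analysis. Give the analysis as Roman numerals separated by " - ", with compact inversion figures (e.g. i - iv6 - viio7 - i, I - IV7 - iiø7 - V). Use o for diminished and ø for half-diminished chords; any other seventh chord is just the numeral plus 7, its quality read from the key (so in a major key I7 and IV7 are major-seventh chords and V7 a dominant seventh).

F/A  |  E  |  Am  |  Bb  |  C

I6 - V/iii - iii - IV - V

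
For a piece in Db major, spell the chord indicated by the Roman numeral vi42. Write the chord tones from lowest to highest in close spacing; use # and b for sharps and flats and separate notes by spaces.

Ab Bb Db F

In Db major, the sixth degree is Bb, and the diatonic chord built there is a minor seventh chord.
Stacking thirds from Bb gives Bb-Db-F-Ab.
The figured bass 42 indicates third inversion, placing the seventh (Ab) in the bass: Ab-Bb-Db-F.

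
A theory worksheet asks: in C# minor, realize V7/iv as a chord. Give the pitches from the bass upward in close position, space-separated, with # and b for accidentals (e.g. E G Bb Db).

C# E# G# B

V7/iv is a secondary dominant — the dominant seventh of iv. iv in C# minor is F#, so the applied chord's root is C#, a perfect fifth above.
Building a dominant seventh chord on C# gives C#-E#-G#-B.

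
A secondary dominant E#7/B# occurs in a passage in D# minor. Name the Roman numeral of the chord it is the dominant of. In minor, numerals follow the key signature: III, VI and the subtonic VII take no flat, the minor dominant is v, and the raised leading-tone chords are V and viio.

V

The chord is a dominant seventh chord on E#.
A dominant resolves down a perfect fifth: E# → A#. In D# minor, A# is scale degree 5, i.e. V.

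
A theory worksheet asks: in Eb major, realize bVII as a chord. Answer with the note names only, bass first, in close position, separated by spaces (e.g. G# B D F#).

Scale degree 7 in Eb major is D; lowering it a half step gives Db. bVII is a major triad on the lowered seventh degree (the subtonic), borrowed from the parallel minor.
So the chord is Db-F-Ab, a major triad.

Db F Ab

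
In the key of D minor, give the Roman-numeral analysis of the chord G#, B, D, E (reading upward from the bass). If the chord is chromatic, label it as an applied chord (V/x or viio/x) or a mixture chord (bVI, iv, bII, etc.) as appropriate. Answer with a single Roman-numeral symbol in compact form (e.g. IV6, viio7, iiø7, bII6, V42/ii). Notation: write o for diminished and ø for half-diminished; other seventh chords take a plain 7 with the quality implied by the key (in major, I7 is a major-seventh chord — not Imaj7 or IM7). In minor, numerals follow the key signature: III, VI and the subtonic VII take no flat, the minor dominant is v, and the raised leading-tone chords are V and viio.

Stacked in thirds the chord is E-G#-B-D: a dominant seventh chord on E.
E is not a diatonic chord root with this quality in D minor, but it lies a perfect fifth above A (V), so the chord functions as an applied dominant of V.
With G# in the bass the chord is in first inversion, so the figured bass is 65.

V65/V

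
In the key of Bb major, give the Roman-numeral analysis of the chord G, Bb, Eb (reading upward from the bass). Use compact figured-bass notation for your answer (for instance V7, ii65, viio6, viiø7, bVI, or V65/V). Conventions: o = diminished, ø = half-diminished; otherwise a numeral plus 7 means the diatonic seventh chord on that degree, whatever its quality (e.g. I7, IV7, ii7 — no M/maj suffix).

The pitches Eb-G-Bb form a major triad rooted on Eb.
In Bb major, Eb is the subdominant; the diatonic major triad there is IV.
With G in the bass the chord is in first inversion, so the figured bass is 6.

IV6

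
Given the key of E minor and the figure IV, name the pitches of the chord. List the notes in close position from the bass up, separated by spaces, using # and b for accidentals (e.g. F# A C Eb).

A C# E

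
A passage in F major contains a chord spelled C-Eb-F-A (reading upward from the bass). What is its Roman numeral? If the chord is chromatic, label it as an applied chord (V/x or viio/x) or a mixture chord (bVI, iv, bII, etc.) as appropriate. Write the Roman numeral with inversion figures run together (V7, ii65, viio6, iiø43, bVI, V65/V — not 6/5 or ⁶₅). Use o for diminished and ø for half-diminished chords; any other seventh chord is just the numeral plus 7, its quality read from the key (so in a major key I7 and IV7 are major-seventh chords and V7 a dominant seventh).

V43/IV

The pitches F-A-C-Eb form a dominant seventh chord rooted on F.
F is not a diatonic chord root with this quality in F major, but it lies a perfect fifth above Bb (IV), so the chord functions as an applied dominant of IV.
With C in the bass the chord is in second inversion, so the figured bass is 43.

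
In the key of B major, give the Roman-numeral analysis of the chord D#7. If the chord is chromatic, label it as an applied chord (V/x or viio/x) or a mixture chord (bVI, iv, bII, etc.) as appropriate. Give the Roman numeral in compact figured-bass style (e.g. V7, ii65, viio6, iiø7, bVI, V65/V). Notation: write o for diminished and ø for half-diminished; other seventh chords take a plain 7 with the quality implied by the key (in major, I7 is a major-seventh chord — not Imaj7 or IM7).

The pitches D#-F##-A#-C# form a dominant seventh chord rooted on D#.
D# is not a diatonic chord root with this quality in B major, but it lies a perfect fifth above G# (vi), so the chord functions as an applied dominant of vi.

V7/vi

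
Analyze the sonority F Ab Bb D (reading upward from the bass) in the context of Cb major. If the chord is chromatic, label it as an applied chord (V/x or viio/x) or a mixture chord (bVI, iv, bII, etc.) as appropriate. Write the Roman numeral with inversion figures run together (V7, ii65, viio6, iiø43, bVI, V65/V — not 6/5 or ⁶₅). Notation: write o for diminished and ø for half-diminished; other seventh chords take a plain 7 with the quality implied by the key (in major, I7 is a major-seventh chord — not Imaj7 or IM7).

V43/iii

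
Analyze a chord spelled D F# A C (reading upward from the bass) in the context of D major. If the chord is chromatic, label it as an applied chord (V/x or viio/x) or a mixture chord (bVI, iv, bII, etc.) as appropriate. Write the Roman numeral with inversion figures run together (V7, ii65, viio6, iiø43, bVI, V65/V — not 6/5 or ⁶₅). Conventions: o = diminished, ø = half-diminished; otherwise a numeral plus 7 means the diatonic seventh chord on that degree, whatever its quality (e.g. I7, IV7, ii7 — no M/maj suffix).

The pitches D-F#-A-C form a dominant seventh chord rooted on D.
D is not a diatonic chord root with this quality in D major, but it lies a perfect fifth above G (IV), so the chord functions as an applied dominant of IV.

V7/IV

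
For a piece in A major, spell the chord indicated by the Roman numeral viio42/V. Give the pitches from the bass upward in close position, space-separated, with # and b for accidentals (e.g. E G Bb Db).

C D# F# A

The slash marks an applied leading-tone chord: viio of V. In A major, V is E, so the leading tone to it is D#, a half step below.
Building a fully diminished seventh chord on D# gives D#-F#-A-C.
The figured bass 42 indicates third inversion, placing the seventh (C) in the bass: C-D#-F#-A.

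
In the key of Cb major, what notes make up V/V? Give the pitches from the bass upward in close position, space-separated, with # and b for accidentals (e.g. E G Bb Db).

Db F Ab

V/V is a secondary dominant — the dominant triad of V. V in Cb major is Gb, so the applied chord's root is Db, a perfect fifth above.
Building a major triad on Db gives Db-F-Ab.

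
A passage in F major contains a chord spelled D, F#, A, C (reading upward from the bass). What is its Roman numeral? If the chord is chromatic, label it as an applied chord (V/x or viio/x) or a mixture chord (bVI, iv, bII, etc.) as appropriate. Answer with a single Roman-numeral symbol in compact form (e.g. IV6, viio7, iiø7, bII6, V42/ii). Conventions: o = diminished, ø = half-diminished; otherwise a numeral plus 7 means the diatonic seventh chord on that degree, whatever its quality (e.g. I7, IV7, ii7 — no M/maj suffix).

Stacked in thirds the chord is D-F#-A-C: a dominant seventh chord on D.
D is not a diatonic chord root with this quality in F major, but it lies a perfect fifth above G (ii), so the chord functions as an applied dominant of ii.

V7/ii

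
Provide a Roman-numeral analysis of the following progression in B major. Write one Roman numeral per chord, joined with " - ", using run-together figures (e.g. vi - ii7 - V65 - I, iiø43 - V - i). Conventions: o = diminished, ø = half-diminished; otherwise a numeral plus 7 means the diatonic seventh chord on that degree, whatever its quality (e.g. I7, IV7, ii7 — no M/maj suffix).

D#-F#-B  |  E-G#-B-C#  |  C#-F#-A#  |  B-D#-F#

I6 - ii65 - V64 - I

D#-F#-B: major triad on B = scale degree 1 → I6.
E-G#-B-C# has root C#, degree 2 in B major, so ii65.
C#-F#-A#: root F# is the dominant; major triad there is V64.
B-D#-F#: root B is the tonic; major triad there is I.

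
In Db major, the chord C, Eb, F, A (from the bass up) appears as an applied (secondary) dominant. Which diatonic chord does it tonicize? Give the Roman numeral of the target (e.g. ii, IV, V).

The chord is a dominant seventh chord on F.
A dominant resolves down a perfect fifth: F → Bb. In Db major, Bb is scale degree 6, i.e. vi.

vi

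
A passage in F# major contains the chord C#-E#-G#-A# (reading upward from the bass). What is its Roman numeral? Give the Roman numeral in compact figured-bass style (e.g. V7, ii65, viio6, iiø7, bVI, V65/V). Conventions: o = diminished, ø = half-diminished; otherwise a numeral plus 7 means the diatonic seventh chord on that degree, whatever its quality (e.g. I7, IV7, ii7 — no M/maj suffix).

Stacked in thirds the chord is A#-C#-E#-G#: a minor seventh chord on A#.
A# is scale degree 3 in F# major, and a minor seventh chord on that degree is written iii7.
With C# in the bass the chord is in first inversion, so the figured bass is 65.

iii65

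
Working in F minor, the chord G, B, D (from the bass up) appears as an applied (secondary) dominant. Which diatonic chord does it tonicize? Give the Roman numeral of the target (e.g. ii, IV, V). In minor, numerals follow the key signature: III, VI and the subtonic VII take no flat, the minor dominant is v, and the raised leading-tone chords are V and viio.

The chord is a major triad on G.
A dominant resolves down a perfect fifth: G → C. In F minor, C is scale degree 5, i.e. V.

V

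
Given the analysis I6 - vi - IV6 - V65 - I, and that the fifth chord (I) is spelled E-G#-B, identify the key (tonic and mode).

E major

The anchor chord is a major triad on E, labeled I.
If E is scale degree 1 and the mode makes that degree carry a major triad, the tonic is E and the mode is major.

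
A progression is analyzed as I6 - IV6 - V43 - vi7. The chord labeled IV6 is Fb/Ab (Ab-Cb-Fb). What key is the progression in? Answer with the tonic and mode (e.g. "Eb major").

IV6 is given as Ab-Cb-Fb — a major triad with root Fb.
IV6 on Fb implies Fb is the subdominant; that puts the tonic at Cb, and the uppercase numeral fits major mode.

Cb major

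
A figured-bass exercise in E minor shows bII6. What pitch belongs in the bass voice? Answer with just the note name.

bII in E minor has root F; the chord is F-A-C.
The figure 6 means first inversion — the third is in the bass.

A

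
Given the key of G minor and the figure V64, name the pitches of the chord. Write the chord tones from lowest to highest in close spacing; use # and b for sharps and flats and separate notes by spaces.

In G minor, the dominant is D. The dominant is major (leading tone raised), so V is a major triad.
That chord is spelled D-F#-A.
With the 64 figure the chord is in second inversion; from the bass A upward in close position it reads A-D-F#.

A D F#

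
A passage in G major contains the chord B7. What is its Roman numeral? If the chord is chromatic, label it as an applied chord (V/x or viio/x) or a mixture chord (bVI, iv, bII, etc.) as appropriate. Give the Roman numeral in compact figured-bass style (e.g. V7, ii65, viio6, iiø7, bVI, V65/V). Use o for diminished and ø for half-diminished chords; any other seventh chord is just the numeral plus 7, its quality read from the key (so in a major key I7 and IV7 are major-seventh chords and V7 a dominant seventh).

V7/vi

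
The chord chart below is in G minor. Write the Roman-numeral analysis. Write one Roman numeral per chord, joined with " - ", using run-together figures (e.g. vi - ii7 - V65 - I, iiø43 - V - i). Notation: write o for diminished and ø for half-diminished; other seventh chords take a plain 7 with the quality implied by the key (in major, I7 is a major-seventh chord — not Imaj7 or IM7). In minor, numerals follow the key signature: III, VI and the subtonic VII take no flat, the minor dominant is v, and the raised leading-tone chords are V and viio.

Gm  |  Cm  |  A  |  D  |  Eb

i - iv - V/V - V - VI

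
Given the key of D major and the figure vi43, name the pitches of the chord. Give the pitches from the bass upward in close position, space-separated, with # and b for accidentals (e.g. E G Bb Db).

F# A B D

In D major, the sixth degree is B, and the diatonic chord built there is a minor seventh chord.
That chord is spelled B-D-F#-A.
With the 43 figure the chord is in second inversion; from the bass F# upward in close position it reads F#-A-B-D.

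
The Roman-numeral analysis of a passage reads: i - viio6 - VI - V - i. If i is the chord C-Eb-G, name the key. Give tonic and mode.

C minor

The anchor chord is a minor triad on C, labeled i.
If C is scale degree 1 and the mode makes that degree carry a minor triad, the tonic is C and the mode is minor.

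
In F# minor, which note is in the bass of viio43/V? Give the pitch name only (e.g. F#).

F#

The applied chord viio43/V is rooted on B#: B#-D#-F#-A.
The figure 43 means second inversion — the fifth is in the bass.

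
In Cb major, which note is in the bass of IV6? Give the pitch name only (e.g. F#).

Ab

IV in Cb major has root Fb; the chord is Fb-Ab-Cb.
The figure 6 means first inversion — the third is in the bass.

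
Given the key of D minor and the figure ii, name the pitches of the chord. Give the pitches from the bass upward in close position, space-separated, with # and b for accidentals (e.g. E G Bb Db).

ii is the minor supertonic, borrowed from the parallel major (the Dorian ii). In D minor that root is E.
So the chord is E-G-B, a minor triad.

E G B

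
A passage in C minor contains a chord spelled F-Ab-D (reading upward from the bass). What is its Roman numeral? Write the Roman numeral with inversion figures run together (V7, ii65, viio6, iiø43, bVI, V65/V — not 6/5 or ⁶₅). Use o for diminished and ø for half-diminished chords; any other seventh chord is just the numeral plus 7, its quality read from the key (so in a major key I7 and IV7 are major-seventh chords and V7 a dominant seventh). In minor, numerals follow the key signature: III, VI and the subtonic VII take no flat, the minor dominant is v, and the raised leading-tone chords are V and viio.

Stacked in thirds the chord is D-F-Ab: a diminished triad on D.
In C minor, D is the supertonic; the diatonic diminished triad there is iio.
With F in the bass the chord is in first inversion, so the figured bass is 6.

iio6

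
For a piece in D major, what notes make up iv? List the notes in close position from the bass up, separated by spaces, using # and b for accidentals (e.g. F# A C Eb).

G Bb D

Scale degree 4 in D major is G; here the chord built on it is altered to a minor triad. iv is the minor subdominant, borrowed from the parallel minor.
So the chord is G-Bb-D, a minor triad.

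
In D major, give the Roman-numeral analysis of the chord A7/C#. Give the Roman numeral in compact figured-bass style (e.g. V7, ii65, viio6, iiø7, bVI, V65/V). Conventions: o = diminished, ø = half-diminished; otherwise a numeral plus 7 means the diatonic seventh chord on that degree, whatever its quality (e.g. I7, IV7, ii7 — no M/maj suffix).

V65

The pitches A-C#-E-G form a dominant seventh chord rooted on A.
A is scale degree 5 in D major, and a dominant seventh chord on that degree is written V7.
With C# in the bass the chord is in first inversion, so the figured bass is 65.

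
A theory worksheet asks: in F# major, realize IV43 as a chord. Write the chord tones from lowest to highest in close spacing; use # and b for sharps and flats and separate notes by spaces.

F# A# B D#

In F# major, the fourth degree is B, and the diatonic chord built there is a major seventh chord.
Stacking thirds from B gives B-D#-F#-A#.
The figured bass 43 indicates second inversion, placing the fifth (F#) in the bass: F#-A#-B-D#.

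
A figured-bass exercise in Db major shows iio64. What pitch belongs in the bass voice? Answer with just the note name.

iio in Db major has root Eb; the chord is Eb-Gb-Bbb.
The figure 64 means second inversion — the fifth is in the bass.

Bbb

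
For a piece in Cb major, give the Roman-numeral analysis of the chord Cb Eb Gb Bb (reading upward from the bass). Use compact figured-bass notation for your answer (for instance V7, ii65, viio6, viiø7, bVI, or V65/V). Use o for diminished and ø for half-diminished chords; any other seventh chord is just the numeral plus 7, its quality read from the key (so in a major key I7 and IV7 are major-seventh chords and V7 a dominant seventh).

I7

Stacked in thirds the chord is Cb-Eb-Gb-Bb: a major seventh chord on Cb.
Cb is scale degree 1 in Cb major, and a major seventh chord on that degree is written I7.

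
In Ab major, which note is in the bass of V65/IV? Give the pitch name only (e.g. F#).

C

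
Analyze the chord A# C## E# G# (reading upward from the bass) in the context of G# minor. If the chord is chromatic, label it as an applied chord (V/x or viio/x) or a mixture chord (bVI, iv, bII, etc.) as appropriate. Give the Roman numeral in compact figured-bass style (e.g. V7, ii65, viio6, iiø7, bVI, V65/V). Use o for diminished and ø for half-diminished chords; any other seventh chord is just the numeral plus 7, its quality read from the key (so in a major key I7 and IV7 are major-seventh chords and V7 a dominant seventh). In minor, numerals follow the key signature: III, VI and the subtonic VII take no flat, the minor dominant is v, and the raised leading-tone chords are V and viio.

V7/V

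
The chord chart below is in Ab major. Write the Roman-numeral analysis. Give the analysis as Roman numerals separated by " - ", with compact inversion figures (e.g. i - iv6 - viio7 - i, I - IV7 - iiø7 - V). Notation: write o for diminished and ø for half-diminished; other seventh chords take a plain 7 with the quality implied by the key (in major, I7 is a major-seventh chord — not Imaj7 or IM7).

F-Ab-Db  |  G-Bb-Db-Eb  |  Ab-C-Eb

IV6 - V65 - I

F-Ab-Db has root Db, degree 4 in Ab major, so IV6.
G-Bb-Db-Eb: dominant seventh chord on Eb = scale degree 5 → V65.
Ab-C-Eb: major triad on Ab = scale degree 1 → I.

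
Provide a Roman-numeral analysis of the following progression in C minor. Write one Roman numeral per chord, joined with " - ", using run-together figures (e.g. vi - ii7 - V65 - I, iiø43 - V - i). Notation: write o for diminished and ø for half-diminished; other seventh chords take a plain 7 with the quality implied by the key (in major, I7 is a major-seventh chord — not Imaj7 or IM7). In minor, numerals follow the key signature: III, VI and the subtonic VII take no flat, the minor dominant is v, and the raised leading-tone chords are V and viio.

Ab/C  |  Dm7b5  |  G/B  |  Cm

Ab/C has root Ab, degree 6 in C minor, so VI6.
Dm7b5: half-diminished seventh chord on D = scale degree 2 → iiø7.
G/B has root G, degree 5 in C minor, so V6.
Cm: minor triad on C = scale degree 1 → i.

VI6 - iiø7 - V6 - i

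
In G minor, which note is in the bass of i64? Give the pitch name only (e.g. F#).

D

i in G minor has root G; the chord is G-Bb-D.
The figure 64 means second inversion — the fifth is in the bass.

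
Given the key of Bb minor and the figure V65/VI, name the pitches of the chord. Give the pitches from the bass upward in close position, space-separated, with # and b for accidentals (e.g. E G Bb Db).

V65/VI is a secondary dominant — the dominant seventh of VI. VI in Bb minor is Gb, so the applied chord's root is Db, a perfect fifth above.
Building a dominant seventh chord on Db gives Db-F-Ab-Cb.
The figured bass 65 indicates first inversion, placing the third (F) in the bass: F-Ab-Cb-Db.

F Ab Cb Db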